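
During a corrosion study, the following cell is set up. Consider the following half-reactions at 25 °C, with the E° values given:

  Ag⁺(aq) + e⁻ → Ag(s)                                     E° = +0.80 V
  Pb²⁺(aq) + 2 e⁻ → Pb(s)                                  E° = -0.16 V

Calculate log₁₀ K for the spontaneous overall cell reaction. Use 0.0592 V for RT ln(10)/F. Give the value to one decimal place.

32.4

Cathode: Ag⁺/Ag; anode: Pb²⁺/Pb. E°cell = +0.96 V, n = 2.
log K = nE°cell / 0.0592 = (2)(+0.96) / 0.0592 = 32.4.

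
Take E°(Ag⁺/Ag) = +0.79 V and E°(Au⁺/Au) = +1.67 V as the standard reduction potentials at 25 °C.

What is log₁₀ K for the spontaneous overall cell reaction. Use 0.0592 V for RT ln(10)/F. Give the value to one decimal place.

Cathode: Au⁺/Au; anode: Ag⁺/Ag. E°cell = +0.88 V, n = 1.
log K = nE°cell / 0.0592 = (1)(+0.88) / 0.0592 = 14.9.

14.9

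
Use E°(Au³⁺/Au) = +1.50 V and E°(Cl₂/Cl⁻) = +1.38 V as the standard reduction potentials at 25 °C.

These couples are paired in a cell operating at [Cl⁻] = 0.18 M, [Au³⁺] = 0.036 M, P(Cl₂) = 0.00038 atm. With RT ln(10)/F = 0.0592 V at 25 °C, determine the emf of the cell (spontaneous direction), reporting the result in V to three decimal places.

+0.149 V

Au³⁺/Au is the cathode (higher E°), Cl₂/Cl⁻ the anode: E°cell = +1.50 − (+1.38) = +0.12 V, n = 6.
Overall: 2 Au³⁺(aq) + 6 Cl⁻(aq) → 2 Au(s) + 3 Cl₂(g)
Q = P(Cl₂)^3 / ([Au³⁺]^2·[Cl⁻]^6); log Q = -2.905.
E = E° − (0.0592/n) log Q = +0.12 − (0.0592/6)(-2.905) = +0.149 V.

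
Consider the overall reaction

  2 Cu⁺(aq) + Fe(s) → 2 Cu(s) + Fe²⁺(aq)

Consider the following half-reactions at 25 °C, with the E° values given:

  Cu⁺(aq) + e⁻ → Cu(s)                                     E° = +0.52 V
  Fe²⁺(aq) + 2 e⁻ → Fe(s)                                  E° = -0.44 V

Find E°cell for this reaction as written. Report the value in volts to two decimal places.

The Cu⁺/Cu couple has the higher reduction potential, so it is the cathode; Fe²⁺/Fe is oxidised at the anode.
E°cell = E°(cathode) − E°(anode) = (+0.52) − (-0.44) = +0.96 V.
Since E°cell > 0, the reaction is spontaneous under standard conditions.

+0.96 V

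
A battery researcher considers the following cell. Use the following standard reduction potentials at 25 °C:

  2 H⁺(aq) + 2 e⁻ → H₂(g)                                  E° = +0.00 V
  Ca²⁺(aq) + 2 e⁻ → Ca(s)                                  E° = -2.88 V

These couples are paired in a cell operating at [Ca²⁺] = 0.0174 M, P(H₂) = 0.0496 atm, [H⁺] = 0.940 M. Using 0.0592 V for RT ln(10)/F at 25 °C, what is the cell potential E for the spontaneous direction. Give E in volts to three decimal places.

H⁺/H₂ is the cathode (higher E°), Ca²⁺/Ca the anode: E°cell = +0.00 − (-2.88) = +2.88 V, n = 2.
Overall: 2 H⁺(aq) + Ca(s) → H₂(g) + Ca²⁺(aq)
Q = P(H₂)·[Ca²⁺] / ([H⁺]^2); log Q = -3.010.
E = E° − (0.0592/n) log Q = +2.88 − (0.0592/2)(-3.010) = +2.969 V.

+2.969 V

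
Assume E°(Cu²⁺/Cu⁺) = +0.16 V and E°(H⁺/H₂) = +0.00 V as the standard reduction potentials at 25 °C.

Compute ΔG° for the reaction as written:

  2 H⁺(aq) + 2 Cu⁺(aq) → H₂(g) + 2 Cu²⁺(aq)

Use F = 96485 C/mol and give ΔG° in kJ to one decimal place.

+30.9 kJ

As written, H⁺/H₂ is reduced (cathode) and Cu²⁺/Cu⁺ is oxidised (anode), so E°cell = (+0.00) − (+0.16) = -0.16 V.
Balancing electrons gives n = 2.
ΔG° = −nFE° = −(2)(96485)(-0.16) = 30,875 J = +30.9 kJ.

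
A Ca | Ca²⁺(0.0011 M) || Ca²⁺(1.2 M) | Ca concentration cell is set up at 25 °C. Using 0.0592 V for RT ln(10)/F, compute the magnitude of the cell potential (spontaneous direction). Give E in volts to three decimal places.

+0.090 V

For a concentration cell E°cell = 0. The 1.2 M side is the cathode (reduction is favoured where [Ca²⁺] is higher).
With n = 2, E = −(0.0592/2) log([Ca²⁺]ₐₙ/[Ca²⁺]꜀ₐₜ) = −(0.0592/2) log(0.0011/1.2) = −(0.0592/2)(-3.038) = +0.090 V.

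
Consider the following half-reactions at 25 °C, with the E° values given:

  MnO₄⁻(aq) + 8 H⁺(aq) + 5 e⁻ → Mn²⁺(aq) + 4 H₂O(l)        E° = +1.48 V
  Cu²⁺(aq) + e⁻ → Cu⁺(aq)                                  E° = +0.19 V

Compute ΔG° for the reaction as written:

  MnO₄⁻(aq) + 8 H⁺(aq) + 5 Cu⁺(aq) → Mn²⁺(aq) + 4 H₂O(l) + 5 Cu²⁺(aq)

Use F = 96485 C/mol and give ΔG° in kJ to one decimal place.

-622.3 kJ

As written, MnO₄⁻/Mn²⁺ is reduced (cathode) and Cu²⁺/Cu⁺ is oxidised (anode), so E°cell = (+1.48) − (+0.19) = +1.29 V.
Balancing electrons gives n = 5.
ΔG° = −nFE° = −(5)(96485)(+1.29) = -622,328 J = -622.3 kJ.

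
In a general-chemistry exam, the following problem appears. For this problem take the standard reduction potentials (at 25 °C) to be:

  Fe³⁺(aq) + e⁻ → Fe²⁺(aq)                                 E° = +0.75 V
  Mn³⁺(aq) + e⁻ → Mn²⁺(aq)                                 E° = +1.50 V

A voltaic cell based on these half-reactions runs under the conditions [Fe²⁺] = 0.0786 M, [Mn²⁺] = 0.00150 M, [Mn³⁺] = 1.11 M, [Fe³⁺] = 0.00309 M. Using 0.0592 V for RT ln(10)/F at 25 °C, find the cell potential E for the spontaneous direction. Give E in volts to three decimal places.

Mn³⁺/Mn²⁺ is the cathode (higher E°), Fe³⁺/Fe²⁺ the anode: E°cell = +1.50 − (+0.75) = +0.75 V, n = 1.
Overall: Mn³⁺(aq) + Fe²⁺(aq) → Mn²⁺(aq) + Fe³⁺(aq)
Q = [Mn²⁺]·[Fe³⁺] / ([Mn³⁺]·[Fe²⁺]); log Q = -4.275.
E = E° − (0.0592/n) log Q = +0.75 − (0.0592/1)(-4.275) = +1.003 V.

+1.003 V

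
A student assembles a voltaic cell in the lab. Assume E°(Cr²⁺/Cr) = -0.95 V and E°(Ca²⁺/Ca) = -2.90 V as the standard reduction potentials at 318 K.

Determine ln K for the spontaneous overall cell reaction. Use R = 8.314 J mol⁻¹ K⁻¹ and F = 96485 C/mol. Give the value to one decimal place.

142.3

Cathode: Cr²⁺/Cr; anode: Ca²⁺/Ca. E°cell = (-0.95) − (-2.90) = +1.95 V, with n = 2.
ΔG° = −nFE° = −RT ln K, so ln K = nFE°/(RT) = (2)(96485)(+1.95) / ((8.314)(318)) = 142.327.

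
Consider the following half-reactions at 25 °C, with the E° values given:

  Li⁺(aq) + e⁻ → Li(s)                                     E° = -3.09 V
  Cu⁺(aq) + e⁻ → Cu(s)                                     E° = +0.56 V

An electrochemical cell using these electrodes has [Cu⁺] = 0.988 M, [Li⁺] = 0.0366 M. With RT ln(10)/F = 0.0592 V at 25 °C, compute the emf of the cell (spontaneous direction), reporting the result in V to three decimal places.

+3.735 V

Cu⁺/Cu is the cathode (higher E°), Li⁺/Li the anode: E°cell = +0.56 − (-3.09) = +3.65 V, n = 1.
Overall: Cu⁺(aq) + Li(s) → Cu(s) + Li⁺(aq)
Q = [Li⁺] / ([Cu⁺]); log Q = -1.431.
E = E° − (0.0592/n) log Q = +3.65 − (0.0592/1)(-1.431) = +3.735 V.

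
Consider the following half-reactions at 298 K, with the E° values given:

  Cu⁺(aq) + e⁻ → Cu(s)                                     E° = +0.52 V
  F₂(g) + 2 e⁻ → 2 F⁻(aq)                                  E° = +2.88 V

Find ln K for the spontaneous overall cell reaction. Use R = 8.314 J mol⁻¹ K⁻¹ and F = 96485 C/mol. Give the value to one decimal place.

183.8

Cathode: F₂/F⁻; anode: Cu⁺/Cu. E°cell = (+2.88) − (+0.52) = +2.36 V, with n = 2.
ΔG° = −nFE° = −RT ln K, so ln K = nFE°/(RT) = (2)(96485)(+2.36) / ((8.314)(298)) = 183.813.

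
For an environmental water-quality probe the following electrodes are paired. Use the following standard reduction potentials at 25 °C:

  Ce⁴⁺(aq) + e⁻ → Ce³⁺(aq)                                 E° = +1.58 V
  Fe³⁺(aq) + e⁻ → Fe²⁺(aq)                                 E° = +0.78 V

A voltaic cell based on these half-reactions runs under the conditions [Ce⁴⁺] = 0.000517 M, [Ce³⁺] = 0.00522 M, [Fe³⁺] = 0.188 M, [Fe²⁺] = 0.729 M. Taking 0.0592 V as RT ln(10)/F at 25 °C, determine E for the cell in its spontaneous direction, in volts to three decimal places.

+0.775 V

Ce⁴⁺/Ce³⁺ is the cathode (higher E°), Fe³⁺/Fe²⁺ the anode: E°cell = +1.58 − (+0.78) = +0.80 V, n = 1.
Overall: Ce⁴⁺(aq) + Fe²⁺(aq) → Ce³⁺(aq) + Fe³⁺(aq)
Q = [Ce³⁺]·[Fe³⁺] / ([Ce⁴⁺]·[Fe²⁺]); log Q = 0.416.
E = E° − (0.0592/n) log Q = +0.80 − (0.0592/1)(0.416) = +0.775 V.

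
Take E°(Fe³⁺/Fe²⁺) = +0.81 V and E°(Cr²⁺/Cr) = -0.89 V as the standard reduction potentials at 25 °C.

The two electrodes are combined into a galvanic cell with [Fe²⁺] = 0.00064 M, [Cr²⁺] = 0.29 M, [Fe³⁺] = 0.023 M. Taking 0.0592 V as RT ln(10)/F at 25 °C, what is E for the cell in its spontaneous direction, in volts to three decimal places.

+1.808 V

Fe³⁺/Fe²⁺ is the cathode (higher E°), Cr²⁺/Cr the anode: E°cell = +0.81 − (-0.89) = +1.70 V, n = 2.
Overall: 2 Fe³⁺(aq) + Cr(s) → 2 Fe²⁺(aq) + Cr²⁺(aq)
Q = [Fe²⁺]^2·[Cr²⁺] / ([Fe³⁺]^2); log Q = -3.649.
E = E° − (0.0592/n) log Q = +1.70 − (0.0592/2)(-3.649) = +1.808 V.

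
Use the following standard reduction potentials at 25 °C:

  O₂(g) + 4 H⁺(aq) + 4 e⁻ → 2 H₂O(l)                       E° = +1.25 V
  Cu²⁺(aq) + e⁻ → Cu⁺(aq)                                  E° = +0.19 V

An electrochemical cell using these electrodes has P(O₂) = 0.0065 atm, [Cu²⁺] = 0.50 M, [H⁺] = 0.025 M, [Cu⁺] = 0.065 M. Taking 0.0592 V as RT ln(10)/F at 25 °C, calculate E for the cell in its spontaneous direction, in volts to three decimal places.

+0.880 V

O₂/H₂O is the cathode (higher E°), Cu²⁺/Cu⁺ the anode: E°cell = +1.25 − (+0.19) = +1.06 V, n = 4.
Overall: O₂(g) + 4 H⁺(aq) + 4 Cu⁺(aq) → 2 H₂O(l) + 4 Cu²⁺(aq)
Q = [Cu²⁺]^4 / (P(O₂)·[H⁺]^4·[Cu⁺]^4); log Q = 12.140.
E = E° − (0.0592/n) log Q = +1.06 − (0.0592/4)(12.140) = +0.880 V.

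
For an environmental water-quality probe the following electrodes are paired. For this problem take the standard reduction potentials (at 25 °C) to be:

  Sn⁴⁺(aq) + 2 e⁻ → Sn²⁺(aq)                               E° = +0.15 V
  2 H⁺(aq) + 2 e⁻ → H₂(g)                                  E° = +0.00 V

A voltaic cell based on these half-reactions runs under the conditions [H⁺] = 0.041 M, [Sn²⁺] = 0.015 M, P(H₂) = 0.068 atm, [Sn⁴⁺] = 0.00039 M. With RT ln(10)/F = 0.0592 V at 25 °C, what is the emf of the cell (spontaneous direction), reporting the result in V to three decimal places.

+0.151 V

Sn⁴⁺/Sn²⁺ is the cathode (higher E°), H⁺/H₂ the anode: E°cell = +0.15 − (+0.00) = +0.15 V, n = 2.
Overall: Sn⁴⁺(aq) + H₂(g) → Sn²⁺(aq) + 2 H⁺(aq)
Q = [Sn²⁺]·[H⁺]^2 / ([Sn⁴⁺]·P(H₂)); log Q = -0.022.
E = E° − (0.0592/n) log Q = +0.15 − (0.0592/2)(-0.022) = +0.151 V.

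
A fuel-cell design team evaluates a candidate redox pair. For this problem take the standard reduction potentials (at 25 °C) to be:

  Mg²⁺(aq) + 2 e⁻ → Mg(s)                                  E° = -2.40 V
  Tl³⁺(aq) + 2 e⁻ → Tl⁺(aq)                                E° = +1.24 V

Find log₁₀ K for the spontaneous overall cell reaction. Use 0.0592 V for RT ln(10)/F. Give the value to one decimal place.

Cathode: Tl³⁺/Tl⁺; anode: Mg²⁺/Mg. E°cell = +3.64 V, n = 2.
log K = nE°cell / 0.0592 = (2)(+3.64) / 0.0592 = 123.0.

123.0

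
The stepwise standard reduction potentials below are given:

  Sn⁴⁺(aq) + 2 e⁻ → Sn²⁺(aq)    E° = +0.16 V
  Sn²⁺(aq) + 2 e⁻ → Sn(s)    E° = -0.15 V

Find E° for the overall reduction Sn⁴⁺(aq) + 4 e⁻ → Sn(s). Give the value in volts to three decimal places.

Adding the free-energy changes (−nFE°) of the two steps gives −n₃FE°₃ = −n₁FE°₁ − n₂FE°₂.
E°₃ = (2×+0.16 + 2×-0.15) / 4 = (+0.020) / 4 = +0.005 V.

+0.005 V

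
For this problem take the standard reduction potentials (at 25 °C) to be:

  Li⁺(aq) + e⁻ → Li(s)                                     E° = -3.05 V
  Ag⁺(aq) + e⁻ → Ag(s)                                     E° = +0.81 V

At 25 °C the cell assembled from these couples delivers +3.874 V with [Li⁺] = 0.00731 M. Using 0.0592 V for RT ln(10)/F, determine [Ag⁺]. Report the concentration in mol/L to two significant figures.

0.013 M

Ag⁺/Ag is the cathode, Li⁺/Li the anode: E°cell = +3.86 V, n = 1.
Overall reaction: Ag⁺(aq) + Li(s) → Ag(s) + Li⁺(aq); Q = [Li⁺]^1/[Ag⁺]^1.
From E = E° − (0.0592/n) log Q: log Q = (E° − E)·n/0.0592 = (+3.86 − (+3.874))·1/0.0592 = -0.2365.
So 1·log[Ag⁺] = 1·log(0.00731) − log Q = -2.1361 − (-0.2365) = -1.8996; [Ag⁺] = 10^(-1.8996) ≈ 0.013 M.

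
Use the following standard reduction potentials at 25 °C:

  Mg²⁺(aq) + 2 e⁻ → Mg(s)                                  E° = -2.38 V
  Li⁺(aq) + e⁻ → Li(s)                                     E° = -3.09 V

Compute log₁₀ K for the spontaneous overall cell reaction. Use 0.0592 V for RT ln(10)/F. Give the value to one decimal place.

24.0

Cathode: Mg²⁺/Mg; anode: Li⁺/Li. E°cell = +0.71 V, n = 2.
log K = nE°cell / 0.0592 = (2)(+0.71) / 0.0592 = 24.0.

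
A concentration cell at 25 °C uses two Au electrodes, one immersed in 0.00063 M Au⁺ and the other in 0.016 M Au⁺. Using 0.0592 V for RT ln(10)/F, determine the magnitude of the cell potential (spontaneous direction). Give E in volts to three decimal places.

+0.083 V

For a concentration cell E°cell = 0. The 0.016 M side is the cathode (reduction is favoured where [Au⁺] is higher).
With n = 1, E = −(0.0592/1) log([Au⁺]ₐₙ/[Au⁺]꜀ₐₜ) = −(0.0592/1) log(0.00063/0.016) = −(0.0592/1)(-1.405) = +0.083 V.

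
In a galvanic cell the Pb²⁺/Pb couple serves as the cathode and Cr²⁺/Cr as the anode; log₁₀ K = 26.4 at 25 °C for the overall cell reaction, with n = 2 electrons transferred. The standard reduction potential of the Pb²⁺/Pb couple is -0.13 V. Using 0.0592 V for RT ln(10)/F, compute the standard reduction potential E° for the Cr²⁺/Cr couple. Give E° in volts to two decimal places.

-0.91 V

E°cell = (0.0592/n)·log K = (0.0592/2)(26.4) = +0.781 V.
Since Pb²⁺/Pb is the cathode and Cr²⁺/Cr the anode, E°cell = E°(Pb²⁺/Pb) − E°(Cr²⁺/Cr).
So E°(Cr²⁺/Cr) = E°(Pb²⁺/Pb) − E°cell = (-0.13) − (+0.781) = -0.91 V.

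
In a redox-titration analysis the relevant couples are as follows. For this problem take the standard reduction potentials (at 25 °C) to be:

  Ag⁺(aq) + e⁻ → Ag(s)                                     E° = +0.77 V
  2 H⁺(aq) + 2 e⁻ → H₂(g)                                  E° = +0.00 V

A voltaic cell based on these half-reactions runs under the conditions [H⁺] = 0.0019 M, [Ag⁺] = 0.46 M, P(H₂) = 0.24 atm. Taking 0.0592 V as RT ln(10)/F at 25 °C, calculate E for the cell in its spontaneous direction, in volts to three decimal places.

Ag⁺/Ag is the cathode (higher E°), H⁺/H₂ the anode: E°cell = +0.77 − (+0.00) = +0.77 V, n = 2.
Overall: 2 Ag⁺(aq) + H₂(g) → 2 Ag(s) + 2 H⁺(aq)
Q = [H⁺]^2 / ([Ag⁺]^2·P(H₂)); log Q = -4.148.
E = E° − (0.0592/n) log Q = +0.77 − (0.0592/2)(-4.148) = +0.893 V.

+0.893 V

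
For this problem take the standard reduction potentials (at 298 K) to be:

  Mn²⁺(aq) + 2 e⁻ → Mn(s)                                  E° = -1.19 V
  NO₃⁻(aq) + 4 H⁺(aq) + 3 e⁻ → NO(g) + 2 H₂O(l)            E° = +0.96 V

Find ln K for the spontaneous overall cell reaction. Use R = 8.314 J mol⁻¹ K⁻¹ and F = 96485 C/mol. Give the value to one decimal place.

Cathode: NO₃⁻/NO; anode: Mn²⁺/Mn. E°cell = (+0.96) − (-1.19) = +2.15 V, with n = 6.
ΔG° = −nFE° = −RT ln K, so ln K = nFE°/(RT) = (6)(96485)(+2.15) / ((8.314)(298)) = 502.369.

502.4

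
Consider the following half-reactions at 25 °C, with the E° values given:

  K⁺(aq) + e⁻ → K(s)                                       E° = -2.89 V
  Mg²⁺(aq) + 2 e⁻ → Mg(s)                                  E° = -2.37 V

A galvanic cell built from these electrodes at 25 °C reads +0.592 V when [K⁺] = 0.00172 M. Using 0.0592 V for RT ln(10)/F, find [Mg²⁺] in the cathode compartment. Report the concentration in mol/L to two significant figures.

0.00080 M

Mg²⁺/Mg is the cathode, K⁺/K the anode: E°cell = +0.52 V, n = 2.
Overall reaction: Mg²⁺(aq) + 2 K(s) → Mg(s) + 2 K⁺(aq); Q = [K⁺]^2/[Mg²⁺]^1.
From E = E° − (0.0592/n) log Q: log Q = (E° − E)·n/0.0592 = (+0.52 − (+0.592))·2/0.0592 = -2.4324.
So 1·log[Mg²⁺] = 2·log(0.00172) − log Q = -5.5289 − (-2.4324) = -3.0965; [Mg²⁺] = 10^(-3.0965) ≈ 0.00080 M.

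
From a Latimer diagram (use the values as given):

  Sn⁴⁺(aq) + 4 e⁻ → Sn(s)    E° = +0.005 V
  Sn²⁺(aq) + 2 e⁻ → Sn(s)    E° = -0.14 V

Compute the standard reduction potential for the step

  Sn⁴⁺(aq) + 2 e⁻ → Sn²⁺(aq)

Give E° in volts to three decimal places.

+0.150 V

Sequential free energies add, so n₃E°₃ = n₁E°₁ + n₂E°₂.
With n₃ = 4, and the known step contributing 2×(-0.14) V, the unknown satisfies 2·E° = 4×(+0.005) − 2×(-0.14) = +0.300.
E° = +0.300 / 2 = +0.150 V.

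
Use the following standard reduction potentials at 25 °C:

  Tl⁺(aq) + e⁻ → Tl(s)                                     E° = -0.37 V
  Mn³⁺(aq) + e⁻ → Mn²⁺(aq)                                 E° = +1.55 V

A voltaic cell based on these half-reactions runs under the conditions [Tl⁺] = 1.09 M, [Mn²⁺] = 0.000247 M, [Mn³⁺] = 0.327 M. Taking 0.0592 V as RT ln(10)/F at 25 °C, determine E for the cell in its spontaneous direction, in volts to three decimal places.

Mn³⁺/Mn²⁺ is the cathode (higher E°), Tl⁺/Tl the anode: E°cell = +1.55 − (-0.37) = +1.92 V, n = 1.
Overall: Mn³⁺(aq) + Tl(s) → Mn²⁺(aq) + Tl⁺(aq)
Q = [Mn²⁺]·[Tl⁺] / ([Mn³⁺]); log Q = -3.084.
E = E° − (0.0592/n) log Q = +1.92 − (0.0592/1)(-3.084) = +2.103 V.

+2.103 V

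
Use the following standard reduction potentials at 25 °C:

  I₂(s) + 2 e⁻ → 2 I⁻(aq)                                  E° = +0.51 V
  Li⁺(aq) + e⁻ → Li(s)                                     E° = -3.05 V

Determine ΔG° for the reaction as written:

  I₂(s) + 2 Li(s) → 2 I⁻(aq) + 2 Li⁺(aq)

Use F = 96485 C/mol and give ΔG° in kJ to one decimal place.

As written, I₂/I⁻ is reduced (cathode) and Li⁺/Li is oxidised (anode), so E°cell = (+0.51) − (-3.05) = +3.56 V.
Balancing electrons gives n = 2.
ΔG° = −nFE° = −(2)(96485)(+3.56) = -686,973 J = -687.0 kJ.

-687.0 kJ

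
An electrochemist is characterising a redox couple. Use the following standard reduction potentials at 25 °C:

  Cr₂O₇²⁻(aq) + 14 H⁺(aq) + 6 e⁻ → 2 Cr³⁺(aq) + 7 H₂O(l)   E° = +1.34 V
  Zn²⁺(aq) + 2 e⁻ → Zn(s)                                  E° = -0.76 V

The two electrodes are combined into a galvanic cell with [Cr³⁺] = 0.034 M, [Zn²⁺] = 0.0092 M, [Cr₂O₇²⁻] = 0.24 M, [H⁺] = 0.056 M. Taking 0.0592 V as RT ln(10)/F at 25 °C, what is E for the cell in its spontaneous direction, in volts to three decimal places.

Cr₂O₇²⁻/Cr³⁺ is the cathode (higher E°), Zn²⁺/Zn the anode: E°cell = +1.34 − (-0.76) = +2.10 V, n = 6.
Overall: Cr₂O₇²⁻(aq) + 14 H⁺(aq) + 3 Zn(s) → 2 Cr³⁺(aq) + 7 H₂O(l) + 3 Zn²⁺(aq)
Q = [Cr³⁺]^2·[Zn²⁺]^3 / ([Cr₂O₇²⁻]·[H⁺]^14); log Q = 9.099.
E = E° − (0.0592/n) log Q = +2.10 − (0.0592/6)(9.099) = +2.010 V.

+2.010 V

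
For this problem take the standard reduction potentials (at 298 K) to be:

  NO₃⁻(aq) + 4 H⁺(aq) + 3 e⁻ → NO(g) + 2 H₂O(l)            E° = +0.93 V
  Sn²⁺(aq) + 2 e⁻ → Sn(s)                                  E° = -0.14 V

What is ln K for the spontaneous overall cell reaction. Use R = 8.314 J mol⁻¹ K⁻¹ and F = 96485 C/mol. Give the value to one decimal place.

Cathode: NO₃⁻/NO; anode: Sn²⁺/Sn. E°cell = (+0.93) − (-0.14) = +1.07 V, with n = 6.
ΔG° = −nFE° = −RT ln K, so ln K = nFE°/(RT) = (6)(96485)(+1.07) / ((8.314)(298)) = 250.016.

250.0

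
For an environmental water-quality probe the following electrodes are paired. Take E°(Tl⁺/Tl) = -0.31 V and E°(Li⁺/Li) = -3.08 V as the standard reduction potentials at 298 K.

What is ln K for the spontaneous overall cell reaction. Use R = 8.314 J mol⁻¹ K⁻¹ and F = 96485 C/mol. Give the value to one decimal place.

107.9

Cathode: Tl⁺/Tl; anode: Li⁺/Li. E°cell = (-0.31) − (-3.08) = +2.77 V, with n = 1.
ΔG° = −nFE° = −RT ln K, so ln K = nFE°/(RT) = (1)(96485)(+2.77) / ((8.314)(298)) = 107.873.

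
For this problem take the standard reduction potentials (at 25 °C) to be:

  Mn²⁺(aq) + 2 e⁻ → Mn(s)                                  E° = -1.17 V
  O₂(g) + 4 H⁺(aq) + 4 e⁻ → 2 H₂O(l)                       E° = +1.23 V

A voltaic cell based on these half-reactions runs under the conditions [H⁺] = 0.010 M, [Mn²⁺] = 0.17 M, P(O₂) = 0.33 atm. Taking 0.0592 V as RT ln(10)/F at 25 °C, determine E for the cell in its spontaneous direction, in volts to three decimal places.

+2.297 V

O₂/H₂O is the cathode (higher E°), Mn²⁺/Mn the anode: E°cell = +1.23 − (-1.17) = +2.40 V, n = 4.
Overall: O₂(g) + 4 H⁺(aq) + 2 Mn(s) → 2 H₂O(l) + 2 Mn²⁺(aq)
Q = [Mn²⁺]^2 / (P(O₂)·[H⁺]^4); log Q = 6.942.
E = E° − (0.0592/n) log Q = +2.40 − (0.0592/4)(6.942) = +2.297 V.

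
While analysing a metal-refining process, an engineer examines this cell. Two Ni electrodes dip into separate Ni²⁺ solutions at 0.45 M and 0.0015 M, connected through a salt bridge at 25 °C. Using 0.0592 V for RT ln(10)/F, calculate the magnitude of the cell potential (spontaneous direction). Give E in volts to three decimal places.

For a concentration cell E°cell = 0. The 0.45 M side is the cathode (reduction is favoured where [Ni²⁺] is higher).
With n = 2, E = −(0.0592/2) log([Ni²⁺]ₐₙ/[Ni²⁺]꜀ₐₜ) = −(0.0592/2) log(0.0015/0.45) = −(0.0592/2)(-2.477) = +0.073 V.

+0.073 V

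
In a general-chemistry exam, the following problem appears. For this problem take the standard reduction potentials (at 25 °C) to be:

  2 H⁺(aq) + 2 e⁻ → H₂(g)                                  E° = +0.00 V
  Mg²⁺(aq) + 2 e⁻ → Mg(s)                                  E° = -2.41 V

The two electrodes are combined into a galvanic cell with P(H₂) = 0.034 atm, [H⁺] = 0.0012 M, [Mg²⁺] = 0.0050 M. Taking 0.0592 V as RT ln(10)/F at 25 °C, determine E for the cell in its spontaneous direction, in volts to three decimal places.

H⁺/H₂ is the cathode (higher E°), Mg²⁺/Mg the anode: E°cell = +0.00 − (-2.41) = +2.41 V, n = 2.
Overall: 2 H⁺(aq) + Mg(s) → H₂(g) + Mg²⁺(aq)
Q = P(H₂)·[Mg²⁺] / ([H⁺]^2); log Q = 2.072.
E = E° − (0.0592/n) log Q = +2.41 − (0.0592/2)(2.072) = +2.349 V.

+2.349 V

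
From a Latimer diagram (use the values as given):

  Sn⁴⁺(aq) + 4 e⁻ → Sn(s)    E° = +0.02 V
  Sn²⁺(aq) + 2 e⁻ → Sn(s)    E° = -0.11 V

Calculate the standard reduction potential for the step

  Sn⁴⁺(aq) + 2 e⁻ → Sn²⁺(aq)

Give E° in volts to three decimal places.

+0.150 V

Sequential free energies add, so n₃E°₃ = n₁E°₁ + n₂E°₂.
With n₃ = 4, and the known step contributing 2×(-0.11) V, the unknown satisfies 2·E° = 4×(+0.02) − 2×(-0.11) = +0.300.
E° = +0.300 / 2 = +0.150 V.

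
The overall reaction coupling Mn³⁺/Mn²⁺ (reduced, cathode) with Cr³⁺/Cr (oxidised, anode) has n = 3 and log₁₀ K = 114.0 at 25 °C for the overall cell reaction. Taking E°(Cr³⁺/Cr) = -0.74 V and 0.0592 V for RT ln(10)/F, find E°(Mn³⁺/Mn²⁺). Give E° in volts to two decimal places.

+1.51 V

E°cell = (0.0592/n)·log K = (0.0592/3)(114.0) = +2.250 V.
Since Mn³⁺/Mn²⁺ is the cathode and Cr³⁺/Cr the anode, E°cell = E°(Mn³⁺/Mn²⁺) − E°(Cr³⁺/Cr).
So E°(Mn³⁺/Mn²⁺) = E°cell + E°(Cr³⁺/Cr) = +2.250 + (-0.74) = +1.51 V.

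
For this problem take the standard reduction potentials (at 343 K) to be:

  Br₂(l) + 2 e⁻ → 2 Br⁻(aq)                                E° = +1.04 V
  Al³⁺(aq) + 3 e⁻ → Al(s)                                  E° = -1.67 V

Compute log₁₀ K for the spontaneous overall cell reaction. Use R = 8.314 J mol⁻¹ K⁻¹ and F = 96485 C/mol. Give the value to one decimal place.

238.9

Cathode: Br₂/Br⁻; anode: Al³⁺/Al. E°cell = (+1.04) − (-1.67) = +2.71 V, with n = 6.
ΔG° = −nFE° = −RT ln K, so ln K = nFE°/(RT) = (6)(96485)(+2.71) / ((8.314)(343)) = 550.144.
log₁₀ K = 550.144 / ln 10 = 238.9.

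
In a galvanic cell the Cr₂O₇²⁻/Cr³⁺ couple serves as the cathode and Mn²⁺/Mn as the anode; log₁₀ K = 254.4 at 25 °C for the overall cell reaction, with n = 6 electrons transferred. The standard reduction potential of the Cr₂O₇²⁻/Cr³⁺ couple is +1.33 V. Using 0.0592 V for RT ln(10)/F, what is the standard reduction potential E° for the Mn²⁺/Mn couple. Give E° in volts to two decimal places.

-1.18 V

E°cell = (0.0592/n)·log K = (0.0592/6)(254.4) = +2.510 V.
Since Cr₂O₇²⁻/Cr³⁺ is the cathode and Mn²⁺/Mn the anode, E°cell = E°(Cr₂O₇²⁻/Cr³⁺) − E°(Mn²⁺/Mn).
So E°(Mn²⁺/Mn) = E°(Cr₂O₇²⁻/Cr³⁺) − E°cell = (+1.33) − (+2.510) = -1.18 V.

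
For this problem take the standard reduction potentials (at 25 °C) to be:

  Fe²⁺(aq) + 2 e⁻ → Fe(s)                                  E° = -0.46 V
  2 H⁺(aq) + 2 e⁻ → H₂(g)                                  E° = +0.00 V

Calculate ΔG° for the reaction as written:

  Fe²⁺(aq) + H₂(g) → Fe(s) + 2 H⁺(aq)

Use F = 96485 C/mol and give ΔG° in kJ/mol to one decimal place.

+88.8 kJ/mol

As written, Fe²⁺/Fe is reduced (cathode) and H⁺/H₂ is oxidised (anode), so E°cell = (-0.46) − (+0.00) = -0.46 V.
Balancing electrons gives n = 2.
ΔG° = −nFE° = −(2)(96485)(-0.46) = 88,766 J = +88.8 kJ/mol.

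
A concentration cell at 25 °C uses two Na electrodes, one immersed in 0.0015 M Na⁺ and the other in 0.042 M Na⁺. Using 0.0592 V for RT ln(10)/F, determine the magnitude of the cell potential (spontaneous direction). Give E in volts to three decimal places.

For a concentration cell E°cell = 0. The 0.042 M side is the cathode (reduction is favoured where [Na⁺] is higher).
With n = 1, E = −(0.0592/1) log([Na⁺]ₐₙ/[Na⁺]꜀ₐₜ) = −(0.0592/1) log(0.0015/0.042) = −(0.0592/1)(-1.447) = +0.086 V.

+0.086 V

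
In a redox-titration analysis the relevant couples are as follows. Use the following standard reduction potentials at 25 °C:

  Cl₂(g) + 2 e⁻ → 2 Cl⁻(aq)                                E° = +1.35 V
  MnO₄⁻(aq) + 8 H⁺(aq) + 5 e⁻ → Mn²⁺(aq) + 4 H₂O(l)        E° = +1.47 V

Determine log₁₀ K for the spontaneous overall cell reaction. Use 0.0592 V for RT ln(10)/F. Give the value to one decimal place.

20.3

Cathode: MnO₄⁻/Mn²⁺; anode: Cl₂/Cl⁻. E°cell = +0.12 V, n = 10.
log K = nE°cell / 0.0592 = (10)(+0.12) / 0.0592 = 20.3.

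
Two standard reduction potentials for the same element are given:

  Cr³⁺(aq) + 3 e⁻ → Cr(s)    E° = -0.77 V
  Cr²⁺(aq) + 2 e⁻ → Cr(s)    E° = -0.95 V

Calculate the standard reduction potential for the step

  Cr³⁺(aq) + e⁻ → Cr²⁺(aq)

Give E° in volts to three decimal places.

Sequential free energies add, so n₃E°₃ = n₁E°₁ + n₂E°₂.
With n₃ = 3, and the known step contributing 2×(-0.95) V, the unknown satisfies 1·E° = 3×(-0.77) − 2×(-0.95) = -0.410.
E° = -0.410 / 1 = -0.410 V.

-0.410 V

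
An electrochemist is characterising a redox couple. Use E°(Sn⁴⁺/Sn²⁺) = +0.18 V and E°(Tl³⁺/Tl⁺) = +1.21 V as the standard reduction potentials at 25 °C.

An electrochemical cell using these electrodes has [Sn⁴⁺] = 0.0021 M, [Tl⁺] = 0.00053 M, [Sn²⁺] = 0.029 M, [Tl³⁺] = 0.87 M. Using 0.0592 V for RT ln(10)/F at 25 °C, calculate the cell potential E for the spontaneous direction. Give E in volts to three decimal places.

Tl³⁺/Tl⁺ is the cathode (higher E°), Sn⁴⁺/Sn²⁺ the anode: E°cell = +1.21 − (+0.18) = +1.03 V, n = 2.
Overall: Tl³⁺(aq) + Sn²⁺(aq) → Tl⁺(aq) + Sn⁴⁺(aq)
Q = [Tl⁺]·[Sn⁴⁺] / ([Tl³⁺]·[Sn²⁺]); log Q = -4.355.
E = E° − (0.0592/n) log Q = +1.03 − (0.0592/2)(-4.355) = +1.159 V.

+1.159 V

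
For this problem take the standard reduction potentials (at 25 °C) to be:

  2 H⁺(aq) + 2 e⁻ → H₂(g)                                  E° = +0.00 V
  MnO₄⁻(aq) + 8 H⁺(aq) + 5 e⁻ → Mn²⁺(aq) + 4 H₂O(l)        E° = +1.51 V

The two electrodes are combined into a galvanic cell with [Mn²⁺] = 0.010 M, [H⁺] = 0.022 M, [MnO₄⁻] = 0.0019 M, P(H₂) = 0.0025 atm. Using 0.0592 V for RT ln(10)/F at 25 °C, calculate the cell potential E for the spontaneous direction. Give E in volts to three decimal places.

MnO₄⁻/Mn²⁺ is the cathode (higher E°), H⁺/H₂ the anode: E°cell = +1.51 − (+0.00) = +1.51 V, n = 10.
Overall: 2 MnO₄⁻(aq) + 6 H⁺(aq) + 5 H₂(g) → 2 Mn²⁺(aq) + 8 H₂O(l)
Q = [Mn²⁺]^2 / ([MnO₄⁻]^2·[H⁺]^6·P(H₂)^5); log Q = 24.398.
E = E° − (0.0592/n) log Q = +1.51 − (0.0592/10)(24.398) = +1.366 V.

+1.366 V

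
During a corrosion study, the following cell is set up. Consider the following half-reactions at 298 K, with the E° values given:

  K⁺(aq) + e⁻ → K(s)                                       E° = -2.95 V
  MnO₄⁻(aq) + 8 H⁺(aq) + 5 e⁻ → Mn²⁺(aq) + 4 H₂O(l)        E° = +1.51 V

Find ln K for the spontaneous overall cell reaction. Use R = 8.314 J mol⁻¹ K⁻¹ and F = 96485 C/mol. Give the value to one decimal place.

868.4

Cathode: MnO₄⁻/Mn²⁺; anode: K⁺/K. E°cell = (+1.51) − (-2.95) = +4.46 V, with n = 5.
ΔG° = −nFE° = −RT ln K, so ln K = nFE°/(RT) = (5)(96485)(+4.46) / ((8.314)(298)) = 868.437.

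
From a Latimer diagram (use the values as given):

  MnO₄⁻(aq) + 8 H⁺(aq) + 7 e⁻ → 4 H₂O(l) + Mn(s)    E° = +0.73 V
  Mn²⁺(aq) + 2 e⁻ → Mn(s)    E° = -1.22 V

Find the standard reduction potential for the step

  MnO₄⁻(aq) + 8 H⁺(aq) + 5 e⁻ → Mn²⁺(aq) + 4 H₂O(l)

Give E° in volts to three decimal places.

+1.510 V

Sequential free energies add, so n₃E°₃ = n₁E°₁ + n₂E°₂.
With n₃ = 7, and the known step contributing 2×(-1.22) V, the unknown satisfies 5·E° = 7×(+0.73) − 2×(-1.22) = +7.550.
E° = +7.550 / 5 = +1.510 V.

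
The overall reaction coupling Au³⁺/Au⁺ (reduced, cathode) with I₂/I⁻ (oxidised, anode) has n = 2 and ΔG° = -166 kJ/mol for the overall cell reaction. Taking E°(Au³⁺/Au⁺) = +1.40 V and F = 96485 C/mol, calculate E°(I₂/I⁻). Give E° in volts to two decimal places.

E°cell = −ΔG°/(nF) = −(-166×10³)/((2)(96485)) = +0.860 V.
Since Au³⁺/Au⁺ is the cathode and I₂/I⁻ the anode, E°cell = E°(Au³⁺/Au⁺) − E°(I₂/I⁻).
So E°(I₂/I⁻) = E°(Au³⁺/Au⁺) − E°cell = (+1.40) − (+0.860) = +0.54 V.

+0.54 V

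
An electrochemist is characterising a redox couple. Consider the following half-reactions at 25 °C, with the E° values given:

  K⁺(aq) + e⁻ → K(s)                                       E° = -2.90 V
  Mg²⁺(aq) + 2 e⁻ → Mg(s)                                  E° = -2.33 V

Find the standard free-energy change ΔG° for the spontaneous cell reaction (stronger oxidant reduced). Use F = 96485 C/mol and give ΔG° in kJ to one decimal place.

Mg²⁺/Mg (E° = -2.33 V) is the cathode; K⁺/K (E° = -2.90 V) is the anode, so E°cell = +0.57 V.
Balancing electrons gives n = 2 (lcm of 2 and 1).
ΔG° = −nFE° = −(2)(96485)(+0.57) = -109,993 J = -110.0 kJ.

-110.0 kJ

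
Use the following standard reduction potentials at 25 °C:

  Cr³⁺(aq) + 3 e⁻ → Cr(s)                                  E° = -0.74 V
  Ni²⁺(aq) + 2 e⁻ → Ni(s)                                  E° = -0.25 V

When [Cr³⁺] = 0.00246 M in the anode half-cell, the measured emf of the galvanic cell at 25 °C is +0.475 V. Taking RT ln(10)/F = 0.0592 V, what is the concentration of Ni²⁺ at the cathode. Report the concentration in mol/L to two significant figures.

Ni²⁺/Ni is the cathode, Cr³⁺/Cr the anode: E°cell = +0.49 V, n = 6.
Overall reaction: 3 Ni²⁺(aq) + 2 Cr(s) → 3 Ni(s) + 2 Cr³⁺(aq); Q = [Cr³⁺]^2/[Ni²⁺]^3.
From E = E° − (0.0592/n) log Q: log Q = (E° − E)·n/0.0592 = (+0.49 − (+0.475))·6/0.0592 = 1.5203.
So 3·log[Ni²⁺] = 2·log(0.00246) − log Q = -5.2181 − (1.5203) = -6.7384; log[Ni²⁺] = -6.7384 / 3 = -2.2461; [Ni²⁺] = 10^(-2.2461) ≈ 0.0057 M.

0.0057 M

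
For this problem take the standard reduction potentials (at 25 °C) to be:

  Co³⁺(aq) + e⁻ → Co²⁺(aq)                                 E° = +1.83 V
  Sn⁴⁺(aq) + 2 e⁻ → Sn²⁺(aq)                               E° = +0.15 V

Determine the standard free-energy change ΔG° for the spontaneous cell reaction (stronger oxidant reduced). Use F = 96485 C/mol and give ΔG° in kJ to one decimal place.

Co³⁺/Co²⁺ (E° = +1.83 V) is the cathode; Sn⁴⁺/Sn²⁺ (E° = +0.15 V) is the anode, so E°cell = +1.68 V.
Balancing electrons gives n = 2 (lcm of 1 and 2).
ΔG° = −nFE° = −(2)(96485)(+1.68) = -324,190 J = -324.2 kJ.

-324.2 kJ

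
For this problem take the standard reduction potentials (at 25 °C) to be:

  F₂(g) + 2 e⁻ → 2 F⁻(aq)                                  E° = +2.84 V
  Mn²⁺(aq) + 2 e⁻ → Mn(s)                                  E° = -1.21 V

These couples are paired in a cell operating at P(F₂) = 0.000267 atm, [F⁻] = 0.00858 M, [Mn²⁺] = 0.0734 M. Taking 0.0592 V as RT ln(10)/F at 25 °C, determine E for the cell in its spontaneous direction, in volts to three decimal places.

+4.100 V

F₂/F⁻ is the cathode (higher E°), Mn²⁺/Mn the anode: E°cell = +2.84 − (-1.21) = +4.05 V, n = 2.
Overall: F₂(g) + Mn(s) → 2 F⁻(aq) + Mn²⁺(aq)
Q = [F⁻]^2·[Mn²⁺] / (P(F₂)); log Q = -1.694.
E = E° − (0.0592/n) log Q = +4.05 − (0.0592/2)(-1.694) = +4.100 V.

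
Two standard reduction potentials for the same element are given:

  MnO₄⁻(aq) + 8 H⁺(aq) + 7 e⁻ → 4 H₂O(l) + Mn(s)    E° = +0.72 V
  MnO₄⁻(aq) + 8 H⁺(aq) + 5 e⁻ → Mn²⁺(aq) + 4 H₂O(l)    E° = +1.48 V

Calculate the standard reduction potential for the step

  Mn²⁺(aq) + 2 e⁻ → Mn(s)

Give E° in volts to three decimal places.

-1.180 V

Sequential free energies add, so n₃E°₃ = n₁E°₁ + n₂E°₂.
With n₃ = 7, and the known step contributing 5×(+1.48) V, the unknown satisfies 2·E° = 7×(+0.72) − 5×(+1.48) = -2.360.
E° = -2.360 / 2 = -1.180 V.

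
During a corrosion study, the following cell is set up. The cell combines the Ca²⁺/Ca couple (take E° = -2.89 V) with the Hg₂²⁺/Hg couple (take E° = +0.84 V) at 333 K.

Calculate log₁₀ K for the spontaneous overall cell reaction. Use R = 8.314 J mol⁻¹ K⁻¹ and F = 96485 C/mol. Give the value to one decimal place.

Cathode: Hg₂²⁺/Hg; anode: Ca²⁺/Ca. E°cell = (+0.84) − (-2.89) = +3.73 V, with n = 2.
ΔG° = −nFE° = −RT ln K, so ln K = nFE°/(RT) = (2)(96485)(+3.73) / ((8.314)(333)) = 259.983.
log₁₀ K = 259.983 / ln 10 = 112.9.

112.9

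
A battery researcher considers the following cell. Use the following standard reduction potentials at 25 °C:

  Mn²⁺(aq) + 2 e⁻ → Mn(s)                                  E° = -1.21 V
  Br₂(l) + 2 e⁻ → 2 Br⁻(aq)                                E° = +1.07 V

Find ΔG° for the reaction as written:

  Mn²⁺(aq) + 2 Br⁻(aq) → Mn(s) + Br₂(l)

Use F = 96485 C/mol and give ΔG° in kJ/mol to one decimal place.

As written, Mn²⁺/Mn is reduced (cathode) and Br₂/Br⁻ is oxidised (anode), so E°cell = (-1.21) − (+1.07) = -2.28 V.
Balancing electrons gives n = 2.
ΔG° = −nFE° = −(2)(96485)(-2.28) = 439,972 J = +440.0 kJ/mol.

+440.0 kJ/mol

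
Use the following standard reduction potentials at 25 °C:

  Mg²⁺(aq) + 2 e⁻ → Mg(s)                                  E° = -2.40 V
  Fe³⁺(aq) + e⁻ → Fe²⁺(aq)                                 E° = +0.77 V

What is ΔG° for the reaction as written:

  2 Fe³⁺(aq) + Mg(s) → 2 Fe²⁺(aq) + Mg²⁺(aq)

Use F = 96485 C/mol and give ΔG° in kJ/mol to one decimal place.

As written, Fe³⁺/Fe²⁺ is reduced (cathode) and Mg²⁺/Mg is oxidised (anode), so E°cell = (+0.77) − (-2.40) = +3.17 V.
Balancing electrons gives n = 2.
ΔG° = −nFE° = −(2)(96485)(+3.17) = -611,715 J = -611.7 kJ/mol.

-611.7 kJ/mol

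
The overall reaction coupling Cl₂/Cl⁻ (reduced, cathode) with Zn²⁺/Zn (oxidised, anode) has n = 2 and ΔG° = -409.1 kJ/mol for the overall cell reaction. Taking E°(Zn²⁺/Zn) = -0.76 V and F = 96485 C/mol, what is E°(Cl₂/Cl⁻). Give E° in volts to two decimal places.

+1.36 V

E°cell = −ΔG°/(nF) = −(-409.1×10³)/((2)(96485)) = +2.120 V.
Since Cl₂/Cl⁻ is the cathode and Zn²⁺/Zn the anode, E°cell = E°(Cl₂/Cl⁻) − E°(Zn²⁺/Zn).
So E°(Cl₂/Cl⁻) = E°cell + E°(Zn²⁺/Zn) = +2.120 + (-0.76) = +1.36 V.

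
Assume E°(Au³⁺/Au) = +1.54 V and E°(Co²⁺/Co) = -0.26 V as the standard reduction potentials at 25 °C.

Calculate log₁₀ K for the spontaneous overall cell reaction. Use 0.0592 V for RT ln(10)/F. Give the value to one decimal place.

182.4

Cathode: Au³⁺/Au; anode: Co²⁺/Co. E°cell = +1.80 V, n = 6.
log K = nE°cell / 0.0592 = (6)(+1.80) / 0.0592 = 182.4.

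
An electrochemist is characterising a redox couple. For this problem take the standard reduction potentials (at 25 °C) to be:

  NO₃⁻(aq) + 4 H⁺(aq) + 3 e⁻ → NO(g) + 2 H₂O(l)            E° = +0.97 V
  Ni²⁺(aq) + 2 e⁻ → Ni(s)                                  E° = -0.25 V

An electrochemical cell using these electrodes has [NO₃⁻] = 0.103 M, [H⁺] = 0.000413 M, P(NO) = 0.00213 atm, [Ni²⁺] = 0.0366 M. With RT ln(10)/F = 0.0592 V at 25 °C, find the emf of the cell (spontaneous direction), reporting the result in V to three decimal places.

NO₃⁻/NO is the cathode (higher E°), Ni²⁺/Ni the anode: E°cell = +0.97 − (-0.25) = +1.22 V, n = 6.
Overall: 2 NO₃⁻(aq) + 8 H⁺(aq) + 3 Ni(s) → 2 NO(g) + 4 H₂O(l) + 3 Ni²⁺(aq)
Q = P(NO)^2·[Ni²⁺]^3 / ([NO₃⁻]^2·[H⁺]^8); log Q = 19.394.
E = E° − (0.0592/n) log Q = +1.22 − (0.0592/6)(19.394) = +1.029 V.

+1.029 V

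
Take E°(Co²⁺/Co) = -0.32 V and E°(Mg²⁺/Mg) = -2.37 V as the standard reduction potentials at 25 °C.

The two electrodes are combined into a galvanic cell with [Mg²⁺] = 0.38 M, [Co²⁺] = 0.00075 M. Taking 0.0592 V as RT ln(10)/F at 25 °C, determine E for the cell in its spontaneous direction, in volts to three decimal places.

Co²⁺/Co is the cathode (higher E°), Mg²⁺/Mg the anode: E°cell = -0.32 − (-2.37) = +2.05 V, n = 2.
Overall: Co²⁺(aq) + Mg(s) → Co(s) + Mg²⁺(aq)
Q = [Mg²⁺] / ([Co²⁺]); log Q = 2.705.
E = E° − (0.0592/n) log Q = +2.05 − (0.0592/2)(2.705) = +1.970 V.

+1.970 V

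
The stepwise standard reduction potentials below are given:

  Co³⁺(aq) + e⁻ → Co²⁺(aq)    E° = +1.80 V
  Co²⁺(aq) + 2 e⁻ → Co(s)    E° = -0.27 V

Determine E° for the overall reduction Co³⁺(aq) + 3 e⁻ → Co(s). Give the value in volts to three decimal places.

Standard free energies of sequential steps add: ΔG°₃ = ΔG°₁ + ΔG°₂, so n₃E°₃ = n₁E°₁ + n₂E°₂.
E°₃ = (1×+1.80 + 2×-0.27) / 3 = (+1.260) / 3 = +0.420 V.

+0.420 V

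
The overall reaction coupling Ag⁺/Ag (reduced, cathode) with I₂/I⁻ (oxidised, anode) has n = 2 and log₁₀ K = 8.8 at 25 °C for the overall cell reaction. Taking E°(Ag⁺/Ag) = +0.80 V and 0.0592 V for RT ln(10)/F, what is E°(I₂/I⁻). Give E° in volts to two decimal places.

+0.54 V

E°cell = (0.0592/n)·log K = (0.0592/2)(8.8) = +0.260 V.
Since Ag⁺/Ag is the cathode and I₂/I⁻ the anode, E°cell = E°(Ag⁺/Ag) − E°(I₂/I⁻).
So E°(I₂/I⁻) = E°(Ag⁺/Ag) − E°cell = (+0.80) − (+0.260) = +0.54 V.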